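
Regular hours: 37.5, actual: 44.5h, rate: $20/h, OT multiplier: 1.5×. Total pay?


Regular: 37.5h × $20 = $750.00
Overtime: 44.5 - 37.5 = 7.0h
OT pay: 7.0h × $20 × 1.5 = $210.00
Total = $750.00 + $210.00 = $960.00

$960.00


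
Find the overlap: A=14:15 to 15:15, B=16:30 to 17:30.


Meeting A: 855-915 (in minutes from midnight)
Meeting B: 990-1050
Overlap start = max(855, 990) = 990
Overlap end = min(915, 1050) = 915
Overlap = max(0, 915 - 990) = 0 min

0 minutes


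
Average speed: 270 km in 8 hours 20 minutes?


32.4 km/h

Distance: 270 km
Time: 8h 20m = 500 min = 500/60 = 25/3 hours
Speed = 270 ÷ (25/3) = 270 × 3 / 25 = 810/25 = 32.4 km/h


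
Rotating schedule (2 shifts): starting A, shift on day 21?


Shift A

Shifts: A, B
Start: A (index 0)
Day 21: (0 + 21 - 1) mod 2
= 20 mod 2
= 0
Index 0 → shift A


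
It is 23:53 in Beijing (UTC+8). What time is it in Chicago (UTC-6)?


09:53

Time difference = UTC-6 - UTC+8 = -14 hours
New hour = (23 -14) mod 24
= 9 mod 24 = 9
Minutes unchanged → 09:53


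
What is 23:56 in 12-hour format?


11:56 PM

Hour: 23
23 - 12 = 11 → PM


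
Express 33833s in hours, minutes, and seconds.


Hours: 33833 ÷ 3600 = 9 remainder 1433
Minutes: 1433 ÷ 60 = 23 remainder 53
Seconds: 53

9h 23m 53s


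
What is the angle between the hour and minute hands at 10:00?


Hour hand = 10×30 + 0×0.5 = 300.0°
Minute hand = 0×6 = 0°
Difference = |300.0 - 0| = 300.0°
Since > 180°: 360 - 300.0 = 60.0°

60.0°


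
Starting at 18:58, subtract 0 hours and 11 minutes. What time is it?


18:47

Start: 1138 minutes from midnight
Subtract: 11 minutes
Remaining: 1138 - 11 = 1127
Hours: 18, Minutes: 47


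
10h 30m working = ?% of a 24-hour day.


43.8%

Time: 630 minutes
Day: 1440 minutes
Percentage = (630/1440) × 100 ≈ 43.8%


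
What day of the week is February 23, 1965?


Tuesday

Zeller's congruence:
q=23, m=14, k=64, j=19
h = (23 + ⌊13×15/5⌋ + 64 + ⌊64/4⌋ + ⌊19/4⌋ - 2×19) mod 7
= (23 + 39 + 64 + 16 + 4 - 38) mod 7
= 108 mod 7 = 3
h=3 → Tuesday


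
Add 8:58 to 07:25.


16:23

Start: 445 minutes from midnight
Add: 538 minutes
Total: 983 minutes
Hours: 983 ÷ 60 = 16 remainder 23


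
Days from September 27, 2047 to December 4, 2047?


From September 27, 2047 to December 4, 2047
Rest of September 2047: 30 - 27 = 3
Full months: October 31, November 30
Days into December 2047: 4
Total = 3 + 31 + 30 + 4 = 68 days

68 days


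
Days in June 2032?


Month: June (month 6)
June has 30 days

30 days


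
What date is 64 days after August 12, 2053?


October 15, 2053

Start: August 12, 2053
Add 64 days
August 12 → September 1: 31 - 12 + 1 = 20 days (64 - 20 = 44 left)
September 1 → October 1: 30 - 1 + 1 = 30 days (44 - 30 = 14 left)
October 1 + 14 = October 15, 2053


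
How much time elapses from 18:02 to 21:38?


3h 36m

End time in minutes: 21×60 + 38 = 1298
Start time in minutes: 18×60 + 2 = 1082
Difference = 1298 - 1082 = 216 minutes
= 3 hours 36 minutes


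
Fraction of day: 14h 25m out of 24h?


Total minutes: 14×60 + 25 = 865
Day = 24×60 = 1440 minutes
Fraction = 865/1440 ≈ 0.6007
As a percentage: 865/1440 × 100 ≈ 60.07%

0.6007 (60.07%)


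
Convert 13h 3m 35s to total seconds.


47015 seconds

Hours: 13 × 3600 = 46800
Minutes: 3 × 60 = 180
Seconds: 35
Total = 46800 + 180 + 35 = 47015


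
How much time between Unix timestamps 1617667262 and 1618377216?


Difference = 1618377216 - 1617667262 = 709954 seconds
In hours: 709954 / 3600 ≈ 197.2
In days: 709954 / 86400 ≈ 8.22

709954 seconds (197.2 hours / 8.22 days)


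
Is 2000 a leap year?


Rules: divisible by 4 AND (not by 100 OR by 400)
2000 ÷ 4 = 500 exactly → divisible by 4
2000 ÷ 100 = 20 exactly → divisible by 100
2000 ÷ 400 = 5 exactly → divisible by 400
Divisible by 400 → leap year

Yes


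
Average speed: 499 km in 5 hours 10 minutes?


96.6 km/h

Distance: 499 km
Time: 5h 10m = 310 min = 310/60 = 31/6 hours
Speed = 499 ÷ (31/6) = 499 × 6 / 31 = 2994/31 ≈ 96.6 km/h


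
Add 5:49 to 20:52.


Start: 1252 minutes from midnight
Add: 349 minutes
Total: 1601 minutes
Hours: 1601 ÷ 60 = 26 remainder 41
26 ≥ 24 → 26 - 24 = 2 (next day)

02:41 (next day)


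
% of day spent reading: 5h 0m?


Time: 300 minutes
Day: 1440 minutes
Percentage = (300/1440) × 100 ≈ 20.8%

20.8%


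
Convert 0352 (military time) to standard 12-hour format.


3:52 AM

Hour: 3
3 < 12 → AM


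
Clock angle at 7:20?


100.0°

Hour hand = 7×30 + 20×0.5 = 220.0°
Minute hand = 20×6 = 120°
Difference = |220.0 - 120| = 100.0°


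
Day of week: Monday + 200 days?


Friday

Start: Monday (index 0)
(0 + 200) mod 7
= 200 mod 7
= 4
Index 4 → Friday


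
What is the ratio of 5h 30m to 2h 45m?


Duration 1: 330 minutes
Duration 2: 165 minutes
Ratio = 330:165
GCD = 165
Simplified = 2:1
As a decimal: 2/1 = 2.00

2:1 (2.00)


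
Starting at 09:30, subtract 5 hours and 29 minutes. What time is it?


Start: 570 minutes from midnight
Subtract: 329 minutes
Remaining: 570 - 329 = 241
Hours: 4, Minutes: 1

04:01


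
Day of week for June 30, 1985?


Zeller's congruence:
q=30, m=6, k=85, j=19
h = (30 + ⌊13×7/5⌋ + 85 + ⌊85/4⌋ + ⌊19/4⌋ - 2×19) mod 7
= (30 + 18 + 85 + 21 + 4 - 38) mod 7
= 120 mod 7 = 1
h=1 → Sunday

Sunday


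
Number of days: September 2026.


30 days

Month: September (month 9)
September has 30 days


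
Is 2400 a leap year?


Rules: divisible by 4 AND (not by 100 OR by 400)
2400 ÷ 4 = 600 exactly → divisible by 4
2400 ÷ 100 = 24 exactly → divisible by 100
2400 ÷ 400 = 6 exactly → divisible by 400
Divisible by 400 → leap year

Yes


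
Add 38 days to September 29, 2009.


Start: September 29, 2009
Add 38 days
September 29 → October 1: 30 - 29 + 1 = 2 days (38 - 2 = 36 left)
October 1 → November 1: 31 - 1 + 1 = 31 days (36 - 31 = 5 left)
November 1 + 5 = November 6, 2009

November 6, 2009


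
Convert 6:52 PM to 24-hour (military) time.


Input: 6:52 PM
PM: 6 + 12 = 18

18:52


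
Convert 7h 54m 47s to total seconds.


28487 seconds

Hours: 7 × 3600 = 25200
Minutes: 54 × 60 = 3240
Seconds: 47
Total = 25200 + 3240 + 47 = 28487


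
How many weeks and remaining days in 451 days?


64 weeks 3 days

Weeks: 451 ÷ 7 = 64 remainder 3


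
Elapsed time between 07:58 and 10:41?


2h 43m

End time in minutes: 10×60 + 41 = 641
Start time in minutes: 7×60 + 58 = 478
Difference = 641 - 478 = 163 minutes
= 2 hours 43 minutes


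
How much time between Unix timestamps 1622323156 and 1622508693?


Difference = 1622508693 - 1622323156 = 185537 seconds
In hours: 185537 / 3600 ≈ 51.5
In days: 185537 / 86400 ≈ 2.15

185537 seconds (51.5 hours / 2.15 days)


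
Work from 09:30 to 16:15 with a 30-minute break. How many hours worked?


6h 15m (375 minutes)

Total time = (16×60+15) - (9×60+30)
= 975 - 570 = 405 min
Minus break: 405 - 30 = 375 min
= 6h 15m


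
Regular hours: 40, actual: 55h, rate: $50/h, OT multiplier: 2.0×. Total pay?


Regular: 40h × $50 = $2000.00
Overtime: 55 - 40 = 15h
OT pay: 15h × $50 × 2.0 = $1500.00
Total = $2000.00 + $1500.00 = $3500.00

$3500.00


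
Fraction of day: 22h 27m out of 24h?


0.9354 (93.54%)

Total minutes: 22×60 + 27 = 1347
Day = 24×60 = 1440 minutes
Fraction = 1347/1440 ≈ 0.9354
As a percentage: 1347/1440 × 100 ≈ 93.54%


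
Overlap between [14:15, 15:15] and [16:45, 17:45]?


Meeting A: 855-915 (in minutes from midnight)
Meeting B: 1005-1065
Overlap start = max(855, 1005) = 1005
Overlap end = min(915, 1065) = 915
Overlap = max(0, 915 - 1005) = 0 min

0 minutes


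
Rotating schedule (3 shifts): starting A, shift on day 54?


Shift C

Shifts: A, B, C
Start: A (index 0)
Day 54: (0 + 54 - 1) mod 3
= 53 mod 3
= 2
Index 2 → shift C


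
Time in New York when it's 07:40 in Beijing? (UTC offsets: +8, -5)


18:40 (previous day)

Time difference = UTC-5 - UTC+8 = -13 hours
New hour = (7 -13) mod 24
= -6 mod 24 = 18
Minutes unchanged → 18:40; -6 < 0 → previous day


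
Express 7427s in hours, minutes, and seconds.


2h 3m 47s

Hours: 7427 ÷ 3600 = 2 remainder 227
Minutes: 227 ÷ 60 = 3 remainder 47
Seconds: 47


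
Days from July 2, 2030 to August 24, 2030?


From July 2, 2030 to August 24, 2030
Rest of July 2030: 31 - 2 = 29
Days into August 2030: 24
Total = 29 + 24 = 53 days

53 days


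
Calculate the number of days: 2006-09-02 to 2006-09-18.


From September 2, 2006 to September 18, 2006
Same month: 18 - 2 = 16 days

16 days


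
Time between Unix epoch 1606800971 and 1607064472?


Difference = 1607064472 - 1606800971 = 263501 seconds
In hours: 263501 / 3600 ≈ 73.2
In days: 263501 / 86400 ≈ 3.05

263501 seconds (73.2 hours / 3.05 days)


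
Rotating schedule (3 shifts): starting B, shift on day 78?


Shifts: A, B, C
Start: B (index 1)
Day 78: (1 + 78 - 1) mod 3
= 78 mod 3
= 0
Index 0 → shift A

Shift A


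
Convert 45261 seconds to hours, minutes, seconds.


Hours: 45261 ÷ 3600 = 12 remainder 2061
Minutes: 2061 ÷ 60 = 34 remainder 21
Seconds: 21

12h 34m 21s


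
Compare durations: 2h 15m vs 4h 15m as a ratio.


Duration 1: 135 minutes
Duration 2: 255 minutes
Ratio = 135:255
GCD = 15
Simplified = 9:17
As a decimal: 9/17 ≈ 0.53

9:17 (0.53)


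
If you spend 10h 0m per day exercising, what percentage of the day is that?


41.7%

Time: 600 minutes
Day: 1440 minutes
Percentage = (600/1440) × 100 ≈ 41.7%


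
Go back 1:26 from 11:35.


Start: 695 minutes from midnight
Subtract: 86 minutes
Remaining: 695 - 86 = 609
Hours: 10, Minutes: 9

10:09


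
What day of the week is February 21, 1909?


Zeller's congruence:
q=21, m=14, k=8, j=19
h = (21 + ⌊13×15/5⌋ + 8 + ⌊8/4⌋ + ⌊19/4⌋ - 2×19) mod 7
= (21 + 39 + 8 + 2 + 4 - 38) mod 7
= 36 mod 7 = 1
h=1 → Sunday

Sunday


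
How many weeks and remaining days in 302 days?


43 weeks 1 days

Weeks: 302 ÷ 7 = 43 remainder 1


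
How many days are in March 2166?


Month: March (month 3)
March has 31 days

31 days


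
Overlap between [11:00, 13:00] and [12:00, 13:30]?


Meeting A: 660-780 (in minutes from midnight)
Meeting B: 720-810
Overlap start = max(660, 720) = 720
Overlap end = min(780, 810) = 780
Overlap = max(0, 780 - 720) = 60 min

60 minutes


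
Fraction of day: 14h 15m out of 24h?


0.5938 (59.38%)

Total minutes: 14×60 + 15 = 855
Day = 24×60 = 1440 minutes
Fraction = 855/1440 ≈ 0.5938
As a percentage: 855/1440 × 100 ≈ 59.38%


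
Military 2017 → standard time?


8:17 PM

Hour: 20
20 - 12 = 8 → PM


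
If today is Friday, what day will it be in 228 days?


Tuesday

Start: Friday (index 4)
(4 + 228) mod 7
= 232 mod 7
= 1
Index 1 → Tuesday


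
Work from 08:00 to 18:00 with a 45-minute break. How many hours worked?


9h 15m (555 minutes)

Total time = (18×60+0) - (8×60+0)
= 1080 - 480 = 600 min
Minus break: 600 - 45 = 555 min
= 9h 15m


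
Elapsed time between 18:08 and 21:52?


End time in minutes: 21×60 + 52 = 1312
Start time in minutes: 18×60 + 8 = 1088
Difference = 1312 - 1088 = 224 minutes
= 3 hours 44 minutes

3h 44m


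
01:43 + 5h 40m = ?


07:23

Start: 103 minutes from midnight
Add: 340 minutes
Total: 443 minutes
Hours: 443 ÷ 60 = 7 remainder 23


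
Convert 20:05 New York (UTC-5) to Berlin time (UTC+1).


02:05 (next day)

Time difference = UTC+1 - UTC-5 = +6 hours
New hour = (20 + 6) mod 24
= 26 mod 24 = 2
Minutes unchanged → 02:05; 26 ≥ 24 → next day


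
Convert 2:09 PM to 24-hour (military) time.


Input: 2:09 PM
PM: 2 + 12 = 14

14:09


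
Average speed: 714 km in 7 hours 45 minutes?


Distance: 714 km
Time: 7h 45m = 465 min = 465/60 = 31/4 hours
Speed = 714 ÷ (31/4) = 714 × 4 / 31 = 2856/31 ≈ 92.1 km/h

92.1 km/h


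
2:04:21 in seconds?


7461 seconds

Hours: 2 × 3600 = 7200
Minutes: 4 × 60 = 240
Seconds: 21
Total = 7200 + 240 + 21 = 7461


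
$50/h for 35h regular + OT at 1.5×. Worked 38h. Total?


$1975.00

Regular: 35h × $50 = $1750.00
Overtime: 38 - 35 = 3h
OT pay: 3h × $50 × 1.5 = $225.00
Total = $1750.00 + $225.00 = $1975.00


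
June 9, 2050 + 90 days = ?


Start: June 9, 2050
Add 90 days
June 9 → July 1: 30 - 9 + 1 = 22 days (90 - 22 = 68 left)
July 1 → August 1: 31 - 1 + 1 = 31 days (68 - 31 = 37 left)
August 1 → September 1: 31 - 1 + 1 = 31 days (37 - 31 = 6 left)
September 1 + 6 = September 7, 2050

September 7, 2050


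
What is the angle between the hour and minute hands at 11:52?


Hour hand = 11×30 + 52×0.5 = 356.0°
Minute hand = 52×6 = 312°
Difference = |356.0 - 312| = 44.0°

44.0°


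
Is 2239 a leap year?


No

Rules: divisible by 4 AND (not by 100 OR by 400)
2239 ÷ 4 = 559 remainder 3 → not divisible by 4
Not divisible by 4 → not a leap year


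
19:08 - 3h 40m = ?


15:28

Start: 1148 minutes from midnight
Subtract: 220 minutes
Remaining: 1148 - 220 = 928
Hours: 15, Minutes: 28


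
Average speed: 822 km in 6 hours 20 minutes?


Distance: 822 km
Time: 6h 20m = 380 min = 380/60 = 19/3 hours
Speed = 822 ÷ (19/3) = 822 × 3 / 19 = 2466/19 ≈ 129.8 km/h

129.8 km/h


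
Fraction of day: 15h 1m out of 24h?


0.6257 (62.57%)

Total minutes: 15×60 + 1 = 901
Day = 24×60 = 1440 minutes
Fraction = 901/1440 ≈ 0.6257
As a percentage: 901/1440 × 100 ≈ 62.57%


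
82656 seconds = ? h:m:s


Hours: 82656 ÷ 3600 = 22 remainder 3456
Minutes: 3456 ÷ 60 = 57 remainder 36
Seconds: 36

22h 57m 36s


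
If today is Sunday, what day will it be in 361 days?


Start: Sunday (index 6)
(6 + 361) mod 7
= 367 mod 7
= 3
Index 3 → Thursday

Thursday


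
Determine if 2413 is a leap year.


Rules: divisible by 4 AND (not by 100 OR by 400)
2413 ÷ 4 = 603 remainder 1 → not divisible by 4
Not divisible by 4 → not a leap year

No


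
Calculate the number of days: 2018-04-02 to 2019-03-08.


From April 2, 2018 to March 8, 2019
Rest of April 2018: 30 - 2 = 28
Full months: May 31, June 30, July 31, August 31, September 30, October 31, November 30, December 31, January 31, February 2019 28
Days into March 2019: 8
Total = 28 + 31 + 30 + 31 + 31 + 30 + 31 + 30 + 31 + 31 + 28 + 8 = 340 days

340 days


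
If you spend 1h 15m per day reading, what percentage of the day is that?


Time: 75 minutes
Day: 1440 minutes
Percentage = (75/1440) × 100 ≈ 5.2%

5.2%


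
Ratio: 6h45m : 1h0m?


27:4 (6.75)

Duration 1: 405 minutes
Duration 2: 60 minutes
Ratio = 405:60
GCD = 15
Simplified = 27:4
As a decimal: 27/4 = 6.75


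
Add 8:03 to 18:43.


02:46 (next day)

Start: 1123 minutes from midnight
Add: 483 minutes
Total: 1606 minutes
Hours: 1606 ÷ 60 = 26 remainder 46
26 ≥ 24 → 26 - 24 = 2 (next day)


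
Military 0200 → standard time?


Hour: 2
2 < 12 → AM

2:00 AM


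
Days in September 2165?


30 days

Month: September (month 9)
September has 30 days


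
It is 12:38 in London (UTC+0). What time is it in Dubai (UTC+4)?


Time difference = UTC+4 - UTC+0 = +4 hours
New hour = (12 + 4) mod 24
= 16 mod 24 = 16
Minutes unchanged → 16:38

16:38


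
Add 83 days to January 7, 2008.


March 30, 2008

Start: January 7, 2008
Add 83 days
January 7 → February 1: 31 - 7 + 1 = 25 days (83 - 25 = 58 left)
February 1 → March 1: 29 - 1 + 1 = 29 days (58 - 29 = 29 left)
March 1 + 29 = March 30, 2008


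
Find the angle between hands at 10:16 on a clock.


148.0°

Hour hand = 10×30 + 16×0.5 = 308.0°
Minute hand = 16×6 = 96°
Difference = |308.0 - 96| = 212.0°
Since > 180°: 360 - 212.0 = 148.0°


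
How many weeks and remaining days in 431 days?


Weeks: 431 ÷ 7 = 61 remainder 4

61 weeks 4 days


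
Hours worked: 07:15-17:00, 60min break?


Total time = (17×60+0) - (7×60+15)
= 1020 - 435 = 585 min
Minus break: 585 - 60 = 525 min
= 8h 45m

8h 45m (525 minutes)


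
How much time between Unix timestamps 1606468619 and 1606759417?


290798 seconds (80.8 hours / 3.37 days)

Difference = 1606759417 - 1606468619 = 290798 seconds
In hours: 290798 / 3600 ≈ 80.8
In days: 290798 / 86400 ≈ 3.37


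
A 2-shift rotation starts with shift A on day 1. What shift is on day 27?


Shift A

Shifts: A, B
Start: A (index 0)
Day 27: (0 + 27 - 1) mod 2
= 26 mod 2
= 0
Index 0 → shift A


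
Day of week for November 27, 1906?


Zeller's congruence:
q=27, m=11, k=6, j=19
h = (27 + ⌊13×12/5⌋ + 6 + ⌊6/4⌋ + ⌊19/4⌋ - 2×19) mod 7
= (27 + 31 + 6 + 1 + 4 - 38) mod 7
= 31 mod 7 = 3
h=3 → Tuesday

Tuesday


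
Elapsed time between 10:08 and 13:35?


End time in minutes: 13×60 + 35 = 815
Start time in minutes: 10×60 + 8 = 608
Difference = 815 - 608 = 207 minutes
= 3 hours 27 minutes

3h 27m


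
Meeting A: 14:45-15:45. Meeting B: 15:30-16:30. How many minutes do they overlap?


15 minutes

Meeting A: 885-945 (in minutes from midnight)
Meeting B: 930-990
Overlap start = max(885, 930) = 930
Overlap end = min(945, 990) = 945
Overlap = max(0, 945 - 930) = 15 min


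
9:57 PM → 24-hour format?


21:57

Input: 9:57 PM
PM: 9 + 12 = 21


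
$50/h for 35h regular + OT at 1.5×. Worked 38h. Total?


$1975.00

Regular: 35h × $50 = $1750.00
Overtime: 38 - 35 = 3h
OT pay: 3h × $50 × 1.5 = $225.00
Total = $1750.00 + $225.00 = $1975.00


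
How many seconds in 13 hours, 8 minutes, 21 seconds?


Hours: 13 × 3600 = 46800
Minutes: 8 × 60 = 480
Seconds: 21
Total = 46800 + 480 + 21 = 47301

47301 seconds


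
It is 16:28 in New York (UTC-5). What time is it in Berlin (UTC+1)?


Time difference = UTC+1 - UTC-5 = +6 hours
New hour = (16 + 6) mod 24
= 22 mod 24 = 22
Minutes unchanged → 22:28

22:28


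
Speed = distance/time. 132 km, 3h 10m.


Distance: 132 km
Time: 3h 10m = 190 min = 190/60 = 19/6 hours
Speed = 132 ÷ (19/6) = 132 × 6 / 19 = 792/19 ≈ 41.7 km/h

41.7 km/h


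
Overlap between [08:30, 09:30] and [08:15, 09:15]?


45 minutes

Meeting A: 510-570 (in minutes from midnight)
Meeting B: 495-555
Overlap start = max(510, 495) = 510
Overlap end = min(570, 555) = 555
Overlap = max(0, 555 - 510) = 45 min


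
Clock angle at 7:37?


6.5°

Hour hand = 7×30 + 37×0.5 = 228.5°
Minute hand = 37×6 = 222°
Difference = |228.5 - 222| = 6.5°


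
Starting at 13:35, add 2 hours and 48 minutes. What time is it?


Start: 815 minutes from midnight
Add: 168 minutes
Total: 983 minutes
Hours: 983 ÷ 60 = 16 remainder 23

16:23


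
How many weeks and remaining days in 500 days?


71 weeks 3 days

Weeks: 500 ÷ 7 = 71 remainder 3


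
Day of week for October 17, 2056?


Tuesday

Zeller's congruence:
q=17, m=10, k=56, j=20
h = (17 + ⌊13×11/5⌋ + 56 + ⌊56/4⌋ + ⌊20/4⌋ - 2×20) mod 7
= (17 + 28 + 56 + 14 + 5 - 40) mod 7
= 80 mod 7 = 3
h=3 → Tuesday


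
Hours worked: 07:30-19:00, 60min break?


10h 30m (630 minutes)

Total time = (19×60+0) - (7×60+30)
= 1140 - 450 = 690 min
Minus break: 690 - 60 = 630 min
= 10h 30m


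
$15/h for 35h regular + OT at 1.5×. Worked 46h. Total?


$772.50

Regular: 35h × $15 = $525.00
Overtime: 46 - 35 = 11h
OT pay: 11h × $15 × 1.5 = $247.50
Total = $525.00 + $247.50 = $772.50


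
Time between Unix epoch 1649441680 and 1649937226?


495546 seconds (137.7 hours / 5.74 days)

Difference = 1649937226 - 1649441680 = 495546 seconds
In hours: 495546 / 3600 ≈ 137.7
In days: 495546 / 86400 ≈ 5.74


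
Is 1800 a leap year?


Rules: divisible by 4 AND (not by 100 OR by 400)
1800 ÷ 4 = 450 exactly → divisible by 4
1800 ÷ 100 = 18 exactly → divisible by 100
1800 ÷ 400 = 4 remainder 200 → not divisible by 400
Divisible by 100 but not by 400 → not a leap year

No


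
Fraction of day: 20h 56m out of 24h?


Total minutes: 20×60 + 56 = 1256
Day = 24×60 = 1440 minutes
Fraction = 1256/1440 ≈ 0.8722
As a percentage: 1256/1440 × 100 ≈ 87.22%

0.8722 (87.22%)


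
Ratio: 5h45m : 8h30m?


Duration 1: 345 minutes
Duration 2: 510 minutes
Ratio = 345:510
GCD = 15
Simplified = 23:34
As a decimal: 23/34 ≈ 0.68

23:34 (0.68)


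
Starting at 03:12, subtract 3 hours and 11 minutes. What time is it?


Start: 192 minutes from midnight
Subtract: 191 minutes
Remaining: 192 - 191 = 1
Hours: 0, Minutes: 1

00:01


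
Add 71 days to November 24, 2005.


Start: November 24, 2005
Add 71 days
November 24 → December 1: 30 - 24 + 1 = 7 days (71 - 7 = 64 left)
December 1 → January 1: 31 - 1 + 1 = 31 days (64 - 31 = 33 left)
January 1 → February 1: 31 - 1 + 1 = 31 days (33 - 31 = 2 left)
February 1 + 2 = February 3, 2006

February 3, 2006


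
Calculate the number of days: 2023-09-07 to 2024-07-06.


From September 7, 2023 to July 6, 2024
Rest of September 2023: 30 - 7 = 23
Full months: October 31, November 30, December 31, January 31, February 2024 29, March 31, April 30, May 31, June 30
Days into July 2024: 6
Total = 23 + 31 + 30 + 31 + 31 + 29 + 31 + 30 + 31 + 30 + 6 = 303 days

303 days


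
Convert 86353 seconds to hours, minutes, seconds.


Hours: 86353 ÷ 3600 = 23 remainder 3553
Minutes: 3553 ÷ 60 = 59 remainder 13
Seconds: 13

23h 59m 13s


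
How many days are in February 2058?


Month: February (month 2)
February: 28 or 29 (leap year)
2058 leap year? No

28 days


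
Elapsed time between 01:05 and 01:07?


End time in minutes: 1×60 + 7 = 67
Start time in minutes: 1×60 + 5 = 65
Difference = 67 - 65 = 2 minutes
= 0 hours 2 minutes

0h 2m


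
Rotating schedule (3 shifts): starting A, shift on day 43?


Shift A

Shifts: A, B, C
Start: A (index 0)
Day 43: (0 + 43 - 1) mod 3
= 42 mod 3
= 0
Index 0 → shift A


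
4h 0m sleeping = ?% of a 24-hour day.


16.7%

Time: 240 minutes
Day: 1440 minutes
Percentage = (240/1440) × 100 ≈ 16.7%


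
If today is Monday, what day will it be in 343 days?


Start: Monday (index 0)
(0 + 343) mod 7
= 343 mod 7
= 0
Index 0 → Monday

Monday


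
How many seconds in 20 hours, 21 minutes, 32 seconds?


73292 seconds

Hours: 20 × 3600 = 72000
Minutes: 21 × 60 = 1260
Seconds: 32
Total = 72000 + 1260 + 32 = 73292


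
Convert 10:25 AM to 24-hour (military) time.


Input: 10:25 AM
AM hour stays: 10

10:25


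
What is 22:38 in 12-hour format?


Hour: 22
22 - 12 = 10 → PM

10:38 PM


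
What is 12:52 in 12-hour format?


12:52 PM

Hour: 12
12 → 12 PM (noon)


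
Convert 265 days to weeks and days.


Weeks: 265 ÷ 7 = 37 remainder 6

37 weeks 6 days


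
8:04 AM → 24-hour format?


Input: 8:04 AM
AM hour stays: 8

08:04


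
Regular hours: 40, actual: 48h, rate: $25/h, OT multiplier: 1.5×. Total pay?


Regular: 40h × $25 = $1000.00
Overtime: 48 - 40 = 8h
OT pay: 8h × $25 × 1.5 = $300.00
Total = $1000.00 + $300.00 = $1300.00

$1300.00


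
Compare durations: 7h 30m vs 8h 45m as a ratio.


Duration 1: 450 minutes
Duration 2: 525 minutes
Ratio = 450:525
GCD = 75
Simplified = 6:7
As a decimal: 6/7 ≈ 0.86

6:7 (0.86)


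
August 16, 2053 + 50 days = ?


Start: August 16, 2053
Add 50 days
August 16 → September 1: 31 - 16 + 1 = 16 days (50 - 16 = 34 left)
September 1 → October 1: 30 - 1 + 1 = 30 days (34 - 30 = 4 left)
October 1 + 4 = October 5, 2053

October 5, 2053


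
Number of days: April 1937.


Month: April (month 4)
April has 30 days

30 days


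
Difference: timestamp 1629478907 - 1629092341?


Difference = 1629478907 - 1629092341 = 386566 seconds
In hours: 386566 / 3600 ≈ 107.4
In days: 386566 / 86400 ≈ 4.47

386566 seconds (107.4 hours / 4.47 days)


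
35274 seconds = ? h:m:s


Hours: 35274 ÷ 3600 = 9 remainder 2874
Minutes: 2874 ÷ 60 = 47 remainder 54
Seconds: 54

9h 47m 54s


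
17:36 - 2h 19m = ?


Start: 1056 minutes from midnight
Subtract: 139 minutes
Remaining: 1056 - 139 = 917
Hours: 15, Minutes: 17

15:17


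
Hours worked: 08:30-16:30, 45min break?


7h 15m (435 minutes)

Total time = (16×60+30) - (8×60+30)
= 990 - 510 = 480 min
Minus break: 480 - 45 = 435 min
= 7h 15m


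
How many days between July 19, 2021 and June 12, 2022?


328 days

From July 19, 2021 to June 12, 2022
Rest of July 2021: 31 - 19 = 12
Full months: August 31, September 30, October 31, November 30, December 31, January 31, February 2022 28, March 31, April 30, May 31
Days into June 2022: 12
Total = 12 + 31 + 30 + 31 + 30 + 31 + 31 + 28 + 31 + 30 + 31 + 12 = 328 days


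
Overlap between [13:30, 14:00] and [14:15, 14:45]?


Meeting A: 810-840 (in minutes from midnight)
Meeting B: 855-885
Overlap start = max(810, 855) = 855
Overlap end = min(840, 885) = 840
Overlap = max(0, 840 - 855) = 0 min

0 minutes


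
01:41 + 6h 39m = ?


Start: 101 minutes from midnight
Add: 399 minutes
Total: 500 minutes
Hours: 500 ÷ 60 = 8 remainder 20

08:20


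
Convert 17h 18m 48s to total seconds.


62328 seconds

Hours: 17 × 3600 = 61200
Minutes: 18 × 60 = 1080
Seconds: 48
Total = 61200 + 1080 + 48 = 62328


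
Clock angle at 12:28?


154.0°

Hour hand (12 ≡ 0 on the dial): 0×30 + 28×0.5 = 14.0°
Minute hand = 28×6 = 168°
Difference = |14.0 - 168| = 154.0°


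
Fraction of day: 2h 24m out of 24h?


Total minutes: 2×60 + 24 = 144
Day = 24×60 = 1440 minutes
Fraction = 144/1440 = 0.1000
As a percentage: 144/1440 × 100 = 10.00%

0.1000 (10.00%)


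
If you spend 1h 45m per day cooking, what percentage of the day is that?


Time: 105 minutes
Day: 1440 minutes
Percentage = (105/1440) × 100 ≈ 7.3%

7.3%


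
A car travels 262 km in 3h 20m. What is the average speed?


78.6 km/h

Distance: 262 km
Time: 3h 20m = 200 min = 200/60 = 10/3 hours
Speed = 262 ÷ (10/3) = 262 × 3 / 10 = 786/10 = 78.6 km/h


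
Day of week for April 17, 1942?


Friday

Zeller's congruence:
q=17, m=4, k=42, j=19
h = (17 + ⌊13×5/5⌋ + 42 + ⌊42/4⌋ + ⌊19/4⌋ - 2×19) mod 7
= (17 + 13 + 42 + 10 + 4 - 38) mod 7
= 48 mod 7 = 6
h=6 → Friday


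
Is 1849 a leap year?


No

Rules: divisible by 4 AND (not by 100 OR by 400)
1849 ÷ 4 = 462 remainder 1 → not divisible by 4
Not divisible by 4 → not a leap year


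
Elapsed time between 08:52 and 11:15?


End time in minutes: 11×60 + 15 = 675
Start time in minutes: 8×60 + 52 = 532
Difference = 675 - 532 = 143 minutes
= 2 hours 23 minutes

2h 23m


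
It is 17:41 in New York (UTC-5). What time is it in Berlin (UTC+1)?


23:41

Time difference = UTC+1 - UTC-5 = +6 hours
New hour = (17 + 6) mod 24
= 23 mod 24 = 23
Minutes unchanged → 23:41


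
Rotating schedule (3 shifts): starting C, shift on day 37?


Shifts: A, B, C
Start: C (index 2)
Day 37: (2 + 37 - 1) mod 3
= 38 mod 3
= 2
Index 2 → shift C

Shift C


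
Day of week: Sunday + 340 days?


Start: Sunday (index 6)
(6 + 340) mod 7
= 346 mod 7
= 3
Index 3 → Thursday

Thursday


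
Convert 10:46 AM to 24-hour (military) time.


10:46

Input: 10:46 AM
AM hour stays: 10


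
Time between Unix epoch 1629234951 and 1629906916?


Difference = 1629906916 - 1629234951 = 671965 seconds
In hours: 671965 / 3600 ≈ 186.7
In days: 671965 / 86400 ≈ 7.78

671965 seconds (186.7 hours / 7.78 days)


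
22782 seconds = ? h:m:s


6h 19m 42s

Hours: 22782 ÷ 3600 = 6 remainder 1182
Minutes: 1182 ÷ 60 = 19 remainder 42
Seconds: 42


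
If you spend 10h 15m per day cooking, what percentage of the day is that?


42.7%

Time: 615 minutes
Day: 1440 minutes
Percentage = (615/1440) × 100 ≈ 42.7%


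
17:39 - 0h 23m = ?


17:16

Start: 1059 minutes from midnight
Subtract: 23 minutes
Remaining: 1059 - 23 = 1036
Hours: 17, Minutes: 16


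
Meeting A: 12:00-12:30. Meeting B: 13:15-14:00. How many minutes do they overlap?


0 minutes

Meeting A: 720-750 (in minutes from midnight)
Meeting B: 795-840
Overlap start = max(720, 795) = 795
Overlap end = min(750, 840) = 750
Overlap = max(0, 750 - 795) = 0 min


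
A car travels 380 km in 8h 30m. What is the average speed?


44.7 km/h

Distance: 380 km
Time: 8h 30m = 510 min = 510/60 = 17/2 hours
Speed = 380 ÷ (17/2) = 380 × 2 / 17 = 760/17 ≈ 44.7 km/h


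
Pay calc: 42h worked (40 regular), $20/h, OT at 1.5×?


Regular: 40h × $20 = $800.00
Overtime: 42 - 40 = 2h
OT pay: 2h × $20 × 1.5 = $60.00
Total = $800.00 + $60.00 = $860.00

$860.00


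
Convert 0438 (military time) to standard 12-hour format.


Hour: 4
4 < 12 → AM

4:38 AM


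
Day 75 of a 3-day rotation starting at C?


Shift B

Shifts: A, B, C
Start: C (index 2)
Day 75: (2 + 75 - 1) mod 3
= 76 mod 3
= 1
Index 1 → shift B


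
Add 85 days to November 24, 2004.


Start: November 24, 2004
Add 85 days
November 24 → December 1: 30 - 24 + 1 = 7 days (85 - 7 = 78 left)
December 1 → January 1: 31 - 1 + 1 = 31 days (78 - 31 = 47 left)
January 1 → February 1: 31 - 1 + 1 = 31 days (47 - 31 = 16 left)
February 1 + 16 = February 17, 2005

February 17, 2005


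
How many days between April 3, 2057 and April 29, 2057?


26 days

From April 3, 2057 to April 29, 2057
Same month: 29 - 3 = 26 days


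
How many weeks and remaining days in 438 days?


62 weeks 4 days

Weeks: 438 ÷ 7 = 62 remainder 4


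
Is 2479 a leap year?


Rules: divisible by 4 AND (not by 100 OR by 400)
2479 ÷ 4 = 619 remainder 3 → not divisible by 4
Not divisible by 4 → not a leap year

No


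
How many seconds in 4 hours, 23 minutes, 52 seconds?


Hours: 4 × 3600 = 14400
Minutes: 23 × 60 = 1380
Seconds: 52
Total = 14400 + 1380 + 52 = 15832

15832 seconds


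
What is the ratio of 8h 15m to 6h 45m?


Duration 1: 495 minutes
Duration 2: 405 minutes
Ratio = 495:405
GCD = 45
Simplified = 11:9
As a decimal: 11/9 ≈ 1.22

11:9 (1.22)


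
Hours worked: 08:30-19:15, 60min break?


Total time = (19×60+15) - (8×60+30)
= 1155 - 510 = 645 min
Minus break: 645 - 60 = 585 min
= 9h 45m

9h 45m (585 minutes)


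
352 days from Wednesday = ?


Friday

Start: Wednesday (index 2)
(2 + 352) mod 7
= 354 mod 7
= 4
Index 4 → Friday


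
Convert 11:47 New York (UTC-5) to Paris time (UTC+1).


Time difference = UTC+1 - UTC-5 = +6 hours
New hour = (11 + 6) mod 24
= 17 mod 24 = 17
Minutes unchanged → 17:47

17:47


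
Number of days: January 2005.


Month: January (month 1)
January has 31 days

31 days


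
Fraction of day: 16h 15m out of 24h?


Total minutes: 16×60 + 15 = 975
Day = 24×60 = 1440 minutes
Fraction = 975/1440 ≈ 0.6771
As a percentage: 975/1440 × 100 ≈ 67.71%

0.6771 (67.71%)


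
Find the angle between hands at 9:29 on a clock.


Hour hand = 9×30 + 29×0.5 = 284.5°
Minute hand = 29×6 = 174°
Difference = |284.5 - 174| = 110.5°

110.5°


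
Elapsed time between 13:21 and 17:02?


End time in minutes: 17×60 + 2 = 1022
Start time in minutes: 13×60 + 21 = 801
Difference = 1022 - 801 = 221 minutes
= 3 hours 41 minutes

3h 41m


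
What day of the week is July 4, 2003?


Friday

Zeller's congruence:
q=4, m=7, k=3, j=20
h = (4 + ⌊13×8/5⌋ + 3 + ⌊3/4⌋ + ⌊20/4⌋ - 2×20) mod 7
= (4 + 20 + 3 + 0 + 5 - 40) mod 7
= -8 mod 7 = 6
h=6 → Friday


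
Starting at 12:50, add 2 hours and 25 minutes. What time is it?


15:15

Start: 770 minutes from midnight
Add: 145 minutes
Total: 915 minutes
Hours: 915 ÷ 60 = 15 remainder 15


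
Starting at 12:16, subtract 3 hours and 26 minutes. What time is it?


Start: 736 minutes from midnight
Subtract: 206 minutes
Remaining: 736 - 206 = 530
Hours: 8, Minutes: 50

08:50


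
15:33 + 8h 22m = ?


23:55

Start: 933 minutes from midnight
Add: 502 minutes
Total: 1435 minutes
Hours: 1435 ÷ 60 = 23 remainder 55


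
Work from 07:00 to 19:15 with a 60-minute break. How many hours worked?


Total time = (19×60+15) - (7×60+0)
= 1155 - 420 = 735 min
Minus break: 735 - 60 = 675 min
= 11h 15m

11h 15m (675 minutes)


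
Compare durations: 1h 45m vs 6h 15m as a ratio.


Duration 1: 105 minutes
Duration 2: 375 minutes
Ratio = 105:375
GCD = 15
Simplified = 7:25
As a decimal: 7/25 = 0.28

7:25 (0.28)


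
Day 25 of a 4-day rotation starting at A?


Shifts: A, B, C, D
Start: A (index 0)
Day 25: (0 + 25 - 1) mod 4
= 24 mod 4
= 0
Index 0 → shift A

Shift A


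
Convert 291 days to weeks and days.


Weeks: 291 ÷ 7 = 41 remainder 4

41 weeks 4 days


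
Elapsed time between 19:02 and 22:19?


3h 17m

End time in minutes: 22×60 + 19 = 1339
Start time in minutes: 19×60 + 2 = 1142
Difference = 1339 - 1142 = 197 minutes
= 3 hours 17 minutes


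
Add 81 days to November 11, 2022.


Start: November 11, 2022
Add 81 days
November 11 → December 1: 30 - 11 + 1 = 20 days (81 - 20 = 61 left)
December 1 → January 1: 31 - 1 + 1 = 31 days (61 - 31 = 30 left)
January 1 + 30 = January 31, 2023

January 31, 2023


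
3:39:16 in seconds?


13156 seconds

Hours: 3 × 3600 = 10800
Minutes: 39 × 60 = 2340
Seconds: 16
Total = 10800 + 2340 + 16 = 13156


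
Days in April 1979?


Month: April (month 4)
April has 30 days

30 days


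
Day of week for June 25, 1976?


Friday

Zeller's congruence:
q=25, m=6, k=76, j=19
h = (25 + ⌊13×7/5⌋ + 76 + ⌊76/4⌋ + ⌊19/4⌋ - 2×19) mod 7
= (25 + 18 + 76 + 19 + 4 - 38) mod 7
= 104 mod 7 = 6
h=6 → Friday


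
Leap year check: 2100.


Rules: divisible by 4 AND (not by 100 OR by 400)
2100 ÷ 4 = 525 exactly → divisible by 4
2100 ÷ 100 = 21 exactly → divisible by 100
2100 ÷ 400 = 5 remainder 100 → not divisible by 400
Divisible by 100 but not by 400 → not a leap year

No


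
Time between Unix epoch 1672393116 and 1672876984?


483868 seconds (134.4 hours / 5.60 days)

Difference = 1672876984 - 1672393116 = 483868 seconds
In hours: 483868 / 3600 ≈ 134.4
In days: 483868 / 86400 ≈ 5.60


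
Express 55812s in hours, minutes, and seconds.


Hours: 55812 ÷ 3600 = 15 remainder 1812
Minutes: 1812 ÷ 60 = 30 remainder 12
Seconds: 12

15h 30m 12s


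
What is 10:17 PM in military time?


Input: 10:17 PM
PM: 10 + 12 = 22

22:17


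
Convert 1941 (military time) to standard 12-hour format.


7:41 PM

Hour: 19
19 - 12 = 7 → PM


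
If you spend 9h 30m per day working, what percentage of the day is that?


Time: 570 minutes
Day: 1440 minutes
Percentage = (570/1440) × 100 ≈ 39.6%

39.6%


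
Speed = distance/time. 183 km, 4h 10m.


Distance: 183 km
Time: 4h 10m = 250 min = 250/60 = 25/6 hours
Speed = 183 ÷ (25/6) = 183 × 6 / 25 = 1098/25 ≈ 43.9 km/h

43.9 km/h


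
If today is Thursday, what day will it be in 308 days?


Thursday

Start: Thursday (index 3)
(3 + 308) mod 7
= 311 mod 7
= 3
Index 3 → Thursday


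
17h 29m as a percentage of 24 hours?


Total minutes: 17×60 + 29 = 1049
Day = 24×60 = 1440 minutes
Fraction = 1049/1440 ≈ 0.7285
As a percentage: 1049/1440 × 100 ≈ 72.85%

0.7285 (72.85%)


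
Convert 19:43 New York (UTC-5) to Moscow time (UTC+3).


03:43 (next day)

Time difference = UTC+3 - UTC-5 = +8 hours
New hour = (19 + 8) mod 24
= 27 mod 24 = 3
Minutes unchanged → 03:43; 27 ≥ 24 → next day


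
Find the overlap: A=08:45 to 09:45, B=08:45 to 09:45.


Meeting A: 525-585 (in minutes from midnight)
Meeting B: 525-585
Overlap start = max(525, 525) = 525
Overlap end = min(585, 585) = 585
Overlap = max(0, 585 - 525) = 60 min

60 minutes


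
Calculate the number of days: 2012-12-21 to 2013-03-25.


94 days

From December 21, 2012 to March 25, 2013
Rest of December 2012: 31 - 21 = 10
Full months: January 31, February 2013 28
Days into March 2013: 25
Total = 10 + 31 + 28 + 25 = 94 days


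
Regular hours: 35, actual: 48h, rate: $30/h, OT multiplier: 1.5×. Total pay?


$1635.00

Regular: 35h × $30 = $1050.00
Overtime: 48 - 35 = 13h
OT pay: 13h × $30 × 1.5 = $585.00
Total = $1050.00 + $585.00 = $1635.00


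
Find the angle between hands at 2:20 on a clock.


50.0°

Hour hand = 2×30 + 20×0.5 = 70.0°
Minute hand = 20×6 = 120°
Difference = |70.0 - 120| = 50.0°


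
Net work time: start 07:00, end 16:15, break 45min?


8h 30m (510 minutes)

Total time = (16×60+15) - (7×60+0)
= 975 - 420 = 555 min
Minus break: 555 - 45 = 510 min
= 8h 30m


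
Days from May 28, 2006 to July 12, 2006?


From May 28, 2006 to July 12, 2006
Rest of May 2006: 31 - 28 = 3
Full months: June 30
Days into July 2006: 12
Total = 3 + 30 + 12 = 45 days

45 days


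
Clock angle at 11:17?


Hour hand = 11×30 + 17×0.5 = 338.5°
Minute hand = 17×6 = 102°
Difference = |338.5 - 102| = 236.5°
Since > 180°: 360 - 236.5 = 123.5°

123.5°


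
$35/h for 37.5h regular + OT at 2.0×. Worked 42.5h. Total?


$1662.50

Regular: 37.5h × $35 = $1312.50
Overtime: 42.5 - 37.5 = 5.0h
OT pay: 5.0h × $35 × 2.0 = $350.00
Total = $1312.50 + $350.00 = $1662.50


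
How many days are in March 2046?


Month: March (month 3)
March has 31 days

31 days


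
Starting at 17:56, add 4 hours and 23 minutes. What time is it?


Start: 1076 minutes from midnight
Add: 263 minutes
Total: 1339 minutes
Hours: 1339 ÷ 60 = 22 remainder 19

22:19


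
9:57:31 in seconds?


Hours: 9 × 3600 = 32400
Minutes: 57 × 60 = 3420
Seconds: 31
Total = 32400 + 3420 + 31 = 35851

35851 seconds


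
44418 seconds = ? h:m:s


Hours: 44418 ÷ 3600 = 12 remainder 1218
Minutes: 1218 ÷ 60 = 20 remainder 18
Seconds: 18

12h 20m 18s


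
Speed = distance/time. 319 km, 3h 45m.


85.1 km/h

Distance: 319 km
Time: 3h 45m = 225 min = 225/60 = 15/4 hours
Speed = 319 ÷ (15/4) = 319 × 4 / 15 = 1276/15 ≈ 85.1 km/h


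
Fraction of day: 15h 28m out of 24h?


Total minutes: 15×60 + 28 = 928
Day = 24×60 = 1440 minutes
Fraction = 928/1440 ≈ 0.6444
As a percentage: 928/1440 × 100 ≈ 64.44%

0.6444 (64.44%)


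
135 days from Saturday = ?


Monday

Start: Saturday (index 5)
(5 + 135) mod 7
= 140 mod 7
= 0
Index 0 → Monday


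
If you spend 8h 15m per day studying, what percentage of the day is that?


34.4%

Time: 495 minutes
Day: 1440 minutes
Percentage = (495/1440) × 100 ≈ 34.4%


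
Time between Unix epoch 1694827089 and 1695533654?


706565 seconds (196.3 hours / 8.18 days)

Difference = 1695533654 - 1694827089 = 706565 seconds
In hours: 706565 / 3600 ≈ 196.3
In days: 706565 / 86400 ≈ 8.18


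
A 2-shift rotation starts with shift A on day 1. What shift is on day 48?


Shift B

Shifts: A, B
Start: A (index 0)
Day 48: (0 + 48 - 1) mod 2
= 47 mod 2
= 1
Index 1 → shift B


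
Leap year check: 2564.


Yes

Rules: divisible by 4 AND (not by 100 OR by 400)
2564 ÷ 4 = 641 exactly → divisible by 4
2564 ÷ 100 = 25 remainder 64 → not divisible by 100
Divisible by 4 but not by 100 → leap year


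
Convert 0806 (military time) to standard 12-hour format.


8:06 AM

Hour: 8
8 < 12 → AM


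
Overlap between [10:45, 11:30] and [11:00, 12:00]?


30 minutes

Meeting A: 645-690 (in minutes from midnight)
Meeting B: 660-720
Overlap start = max(645, 660) = 660
Overlap end = min(690, 720) = 690
Overlap = max(0, 690 - 660) = 30 min


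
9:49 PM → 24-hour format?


21:49

Input: 9:49 PM
PM: 9 + 12 = 21


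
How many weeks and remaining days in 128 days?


Weeks: 128 ÷ 7 = 18 remainder 2

18 weeks 2 days


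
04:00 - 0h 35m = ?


03:25

Start: 240 minutes from midnight
Subtract: 35 minutes
Remaining: 240 - 35 = 205
Hours: 3, Minutes: 25


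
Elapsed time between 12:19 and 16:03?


3h 44m

End time in minutes: 16×60 + 3 = 963
Start time in minutes: 12×60 + 19 = 739
Difference = 963 - 739 = 224 minutes
= 3 hours 44 minutes
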